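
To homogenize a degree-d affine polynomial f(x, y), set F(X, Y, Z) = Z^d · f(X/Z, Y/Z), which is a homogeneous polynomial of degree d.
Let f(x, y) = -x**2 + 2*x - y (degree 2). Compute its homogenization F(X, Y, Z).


F(X, Y, Z) = -X**2 + 2*X*Z - Y*Z

deg(f) = 2.
Substitute x = X/Z, y = Y/Z into f, then multiply by Z^2.
  monomial -1·x^2·y^0 ↦ -1·X^2·Y^0·Z^0.
  monomial 2·x^1·y^0 ↦ 2·X^1·Y^0·Z^1.
  monomial -1·x^0·y^1 ↦ -1·X^0·Y^1·Z^1.
Collecting: F(X, Y, Z) = -X**2 + 2*X*Z - Y*Z.


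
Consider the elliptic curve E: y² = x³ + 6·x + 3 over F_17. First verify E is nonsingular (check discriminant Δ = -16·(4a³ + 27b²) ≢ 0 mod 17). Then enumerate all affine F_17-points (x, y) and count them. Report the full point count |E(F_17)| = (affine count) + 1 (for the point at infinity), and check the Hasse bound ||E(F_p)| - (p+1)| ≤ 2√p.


Affine points = {(6, 0), (8, 6), (8, 11), (9, 2), (9, 15), (10, 3), (10, 14), (12, 1), (12, 16), (13, 0), (14, 3), (14, 14), (15, 0), (16, 8), (16, 9)}; affine count = 15; |E(F_17)| = 16.

Discriminant check: Δ ∝ 4a³ + 27b² = 4·6³ + 27·3² = 4·216 + 27·9 ≡ 2 (mod 17). Nonzero ⇒ E is nonsingular.
For each x ∈ F_17, compute rhs = x³ + 6·x + 3 mod 17, then count y ∈ F_17 with y² ≡ rhs.
  x = 0: rhs = 3, matching y values: none (0 points).
  x = 1: rhs = 10, matching y values: none (0 points).
  x = 2: rhs = 6, matching y values: none (0 points).
  x = 3: rhs = 14, matching y values: none (0 points).
  x = 4: rhs = 6, matching y values: none (0 points).
  x = 5: rhs = 5, matching y values: none (0 points).
  x = 6: rhs = 0, matching y values: 0 (1 points).
  x = 7: rhs = 14, matching y values: none (0 points).
  x = 8: rhs = 2, matching y values: 6, 11 (2 points).
  x = 9: rhs = 4, matching y values: 2, 15 (2 points).
  x = 10: rhs = 9, matching y values: 3, 14 (2 points).
  x = 11: rhs = 6, matching y values: none (0 points).
  x = 12: rhs = 1, matching y values: 1, 16 (2 points).
  x = 13: rhs = 0, matching y values: 0 (1 points).
  x = 14: rhs = 9, matching y values: 3, 14 (2 points).
  x = 15: rhs = 0, matching y values: 0 (1 points).
  x = 16: rhs = 13, matching y values: 8, 9 (2 points).
Total affine count: 15.
Full point count |E(F_17)| = 15 + 1 = 16.
Hasse bound: |16 − (17+1)| = |-2| = 2 ≤ 2√17 ≈ 8.2462 ✓.


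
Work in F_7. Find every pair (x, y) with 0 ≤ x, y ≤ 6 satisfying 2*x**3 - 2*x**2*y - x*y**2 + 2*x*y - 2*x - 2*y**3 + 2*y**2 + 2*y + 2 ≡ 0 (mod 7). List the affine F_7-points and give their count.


Affine F_7-points: {(0, 3), (2, 0), (4, 4), (5, 5)}; count = 4.

For each of the 49 pairs (x, y) ∈ F_7², evaluate f(x, y) mod 7. Record the zeros.
  x = 0: [0↦2, 1↦4, 2↦5, 3↦0, 4↦5, 5↦1, 6↦4]  zeros at y ∈ {3}
  x = 1: [0↦2, 1↦3, 2↦1, 3↦5, 4↦3, 5↦4, 6↦3]  zeros at y ∈ ∅
  x = 2: [0↦0, 1↦3, 2↦1, 3↦3, 4↦4, 5↦6, 6↦4]  zeros at y ∈ {0}
  x = 3: [0↦1, 1↦2, 2↦3, 3↦6, 4↦6, 5↦5, 6↦5]  zeros at y ∈ ∅
  x = 4: [0↦3, 1↦5, 2↦5, 3↦5, 4↦0, 5↦6, 6↦4]  zeros at y ∈ {4}
  x = 5: [0↦4, 1↦3, 2↦5, 3↦5, 4↦5, 5↦0, 6↦6]  zeros at y ∈ {5}
  x = 6: [0↦2, 1↦1, 2↦1, 3↦4, 4↦5, 5↦6, 6↦2]  zeros at y ∈ ∅
Collecting zeros: affine points = {(0, 3), (2, 0), (4, 4), (5, 5)}.
Total count |C(F_7)_aff| = 4.


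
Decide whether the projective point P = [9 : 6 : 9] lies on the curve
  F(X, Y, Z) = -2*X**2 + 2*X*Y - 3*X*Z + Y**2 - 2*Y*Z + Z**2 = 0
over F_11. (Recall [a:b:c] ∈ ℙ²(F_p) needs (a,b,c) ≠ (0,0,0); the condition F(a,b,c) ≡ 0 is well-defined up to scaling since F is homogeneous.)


F(9,6,9) ≡ 9 (mod 11); P is NOT on the curve.

Evaluate F(9, 6, 9) term-by-term (mod 11).
  -2*X**2 ↦ -2·81·1·1 = -162
  2*X*Y ↦ 2·9·6·1 = 108
  -3*X*Z ↦ -3·9·1·9 = -243
  Y**2 ↦ 1·1·36·1 = 36
  -2*Y*Z ↦ -2·1·6·9 = -108
  Z**2 ↦ 1·1·1·81 = 81
Sum: F(9, 6, 9) = (-162) + (108) + (-243) + (36) + (-108) + (81) = -288.
Reducing mod 11: -288 ≡ 9 (mod 11).
Since F(a, b, c) ≡ 9 ≠ 0 (mod 11), P does NOT lie on the curve.


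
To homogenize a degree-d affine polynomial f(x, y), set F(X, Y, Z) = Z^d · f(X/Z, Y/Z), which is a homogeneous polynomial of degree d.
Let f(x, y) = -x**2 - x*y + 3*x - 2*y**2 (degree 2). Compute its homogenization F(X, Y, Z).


F(X, Y, Z) = -X**2 - X*Y + 3*X*Z - 2*Y**2

deg(f) = 2.
Substitute x = X/Z, y = Y/Z into f, then multiply by Z^2.
  monomial -1·x^2·y^0 ↦ -1·X^2·Y^0·Z^0.
  monomial -1·x^1·y^1 ↦ -1·X^1·Y^1·Z^0.
  monomial 3·x^1·y^0 ↦ 3·X^1·Y^0·Z^1.
  monomial -2·x^0·y^2 ↦ -2·X^0·Y^2·Z^0.
Collecting: F(X, Y, Z) = -X**2 - X*Y + 3*X*Z - 2*Y**2.


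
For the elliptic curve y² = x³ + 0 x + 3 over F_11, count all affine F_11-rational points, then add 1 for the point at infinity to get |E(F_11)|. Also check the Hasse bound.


Affine points = {(0, 5), (0, 6), (1, 2), (1, 9), (2, 0), (4, 1), (4, 10), (7, 4), (7, 7), (8, 3), (8, 8)}; affine count = 11; |E(F_11)| = 12.

Discriminant check: Δ ∝ 4a³ + 27b² = 4·0³ + 27·3² = 4·0 + 27·9 ≡ 1 (mod 11). Nonzero ⇒ E is nonsingular.
For each x ∈ F_11, compute rhs = x³ + 0·x + 3 mod 11, then count y ∈ F_11 with y² ≡ rhs.
  x = 0: rhs = 3, matching y values: 5, 6 (2 points).
  x = 1: rhs = 4, matching y values: 2, 9 (2 points).
  x = 2: rhs = 0, matching y values: 0 (1 points).
  x = 3: rhs = 8, matching y values: none (0 points).
  x = 4: rhs = 1, matching y values: 1, 10 (2 points).
  x = 5: rhs = 7, matching y values: none (0 points).
  x = 6: rhs = 10, matching y values: none (0 points).
  x = 7: rhs = 5, matching y values: 4, 7 (2 points).
  x = 8: rhs = 9, matching y values: 3, 8 (2 points).
  x = 9: rhs = 6, matching y values: none (0 points).
  x = 10: rhs = 2, matching y values: none (0 points).
Total affine count: 11.
Full point count |E(F_11)| = 11 + 1 = 12.
Hasse bound: |12 − (11+1)| = |0| = 0 ≤ 2√11 ≈ 6.6332 ✓.


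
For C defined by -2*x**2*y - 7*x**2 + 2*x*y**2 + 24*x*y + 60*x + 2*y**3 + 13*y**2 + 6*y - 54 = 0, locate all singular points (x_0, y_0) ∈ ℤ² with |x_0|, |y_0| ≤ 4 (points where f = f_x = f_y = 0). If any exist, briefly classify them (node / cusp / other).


Singular points: {(3, -3)}; classification: node.

Compute partial derivatives:
  f_x = -4*x*y - 14*x + 2*y**2 + 24*y + 60.
  f_y = -2*x**2 + 4*x*y + 24*x + 6*y**2 + 26*y + 6.
Scan x_0 ∈ {−4, ..., 4}. For each x_0, f_y(x_0, y) is a polynomial in y; find its integer roots y ∈ {−4, ..., 4}, then test f_x and f at those candidates.
  x = -4: f_y(-4, y) = 6*y**2 + 10*y - 122; no integer root y with |y| ≤ 4.
  x = -3: f_y(-3, y) = 6*y**2 + 14*y - 84; no integer root y with |y| ≤ 4.
  x = -2: f_y(-2, y) = 6*y**2 + 18*y - 50; no integer root y with |y| ≤ 4.
  x = -1: f_y(-1, y) = 6*y**2 + 22*y - 20; no integer root y with |y| ≤ 4.
  x = 0: f_y(0, y) = 6*y**2 + 26*y + 6; no integer root y with |y| ≤ 4.
  x = 1: f_y(1, y) = 6*y**2 + 30*y + 28; no integer root y with |y| ≤ 4.
  x = 2: f_y(2, y) = 6*y**2 + 34*y + 46; no integer root y with |y| ≤ 4.
  x = 3: f_y(3, y) = 6*y**2 + 38*y + 60; vanishes at y ∈ {-3}. (3, -3): f_x = 0, f = 0 — SINGULAR.
  x = 4: f_y(4, y) = 6*y**2 + 42*y + 70; no integer root y with |y| ≤ 4.
Only singular point on the grid: (3, -3).
Classify: substitute x = 3 + u, y = -3 + v and expand: f = -2*u**2*v - u**2 + 2*u*v**2 + 2*v**3 + v**2.
No constant or linear terms (consistent with a singular point). Quadratic part: -u**2 + v**2. Cubic part: -2*u**2*v + 2*u*v**2 + 2*v**3.
The quadratic part v**2 - u**2 = (v − u)(v + u) splits into two distinct linear factors, so there are two distinct tangent lines y − -3 = ±(x − 3) — this is a node (ordinary double point).
Classification: node.


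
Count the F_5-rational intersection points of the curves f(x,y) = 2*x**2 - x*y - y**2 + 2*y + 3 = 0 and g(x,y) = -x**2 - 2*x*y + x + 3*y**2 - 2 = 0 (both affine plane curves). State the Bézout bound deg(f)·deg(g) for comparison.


Common zeros: {(0, 3), (2, 1)}; count = 2; Bézout bound = 4.

deg(f) = 2, deg(g) = 2, so Bézout bound = 4.
Scan x ∈ F_5. For each x, list the y ∈ F_5 with f(x, y) ≡ 0 and those with g(x, y) ≡ 0 (mod 5); the common zeros in that column are the intersection.
  x = 0: f ≡ 0 at y ∈ {3, 4}; g ≡ 0 at y ∈ {2, 3}; common: {3}.
  x = 1: f ≡ 0 at y ∈ {0, 1}; g ≡ 0 at y ∈ ∅; common: ∅.
  x = 2: f ≡ 0 at y ∈ {1, 4}; g ≡ 0 at y ∈ {1, 2}; common: {1}.
  x = 3: f ≡ 0 at y ∈ {2}; g ≡ 0 at y ∈ ∅; common: ∅.
  x = 4: f ≡ 0 at y ∈ {0, 3}; g ≡ 0 at y ∈ ∅; common: ∅.
Collecting: common zeros = {(0, 3), (2, 1)}, so the count is 2.
Comparison with the Bézout bound: 2 ≤ 4 = deg(f)·deg(g), as expected for curves with no common component (the affine F_5-count falls short of the bound because intersections may lie at infinity, over extension fields, or carry multiplicity).


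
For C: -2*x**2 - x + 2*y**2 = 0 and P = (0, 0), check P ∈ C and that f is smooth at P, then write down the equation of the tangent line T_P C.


Tangent line at P: -x = 0.

Step 1: f(0, 0) = 0, so P lies on C.
Step 2: partial derivatives
  f_x(x, y) = -4*x - 1, f_y(x, y) = 4*y.
  f_x(P) = -1, f_y(P) = 0 (gradient nonzero, so P is smooth).
Step 3: tangent line at P: -1·(x − 0) + 0·(y − 0) = 0.
Expanding: -x = 0.


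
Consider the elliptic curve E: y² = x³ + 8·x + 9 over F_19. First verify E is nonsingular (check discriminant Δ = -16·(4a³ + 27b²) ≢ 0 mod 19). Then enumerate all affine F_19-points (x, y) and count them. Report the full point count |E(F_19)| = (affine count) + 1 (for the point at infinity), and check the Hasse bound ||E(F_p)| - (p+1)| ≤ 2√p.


Affine points = {(0, 3), (0, 16), (6, 8), (6, 11), (7, 3), (7, 16), (10, 5), (10, 14), (12, 3), (12, 16), (13, 7), (13, 12), (17, 2), (17, 17), (18, 0)}; affine count = 15; |E(F_19)| = 16.

Discriminant check: Δ ∝ 4a³ + 27b² = 4·8³ + 27·9² = 4·512 + 27·81 ≡ 17 (mod 19). Nonzero ⇒ E is nonsingular.
For each x ∈ F_19, compute rhs = x³ + 8·x + 9 mod 19, then count y ∈ F_19 with y² ≡ rhs.
  x = 0: rhs = 9, matching y values: 3, 16 (2 points).
  x = 1: rhs = 18, matching y values: none (0 points).
  x = 2: rhs = 14, matching y values: none (0 points).
  x = 3: rhs = 3, matching y values: none (0 points).
  x = 4: rhs = 10, matching y values: none (0 points).
  x = 5: rhs = 3, matching y values: none (0 points).
  x = 6: rhs = 7, matching y values: 8, 11 (2 points).
  x = 7: rhs = 9, matching y values: 3, 16 (2 points).
  x = 8: rhs = 15, matching y values: none (0 points).
  x = 9: rhs = 12, matching y values: none (0 points).
  x = 10: rhs = 6, matching y values: 5, 14 (2 points).
  x = 11: rhs = 3, matching y values: none (0 points).
  x = 12: rhs = 9, matching y values: 3, 16 (2 points).
  x = 13: rhs = 11, matching y values: 7, 12 (2 points).
  x = 14: rhs = 15, matching y values: none (0 points).
  x = 15: rhs = 8, matching y values: none (0 points).
  x = 16: rhs = 15, matching y values: none (0 points).
  x = 17: rhs = 4, matching y values: 2, 17 (2 points).
  x = 18: rhs = 0, matching y values: 0 (1 points).
Total affine count: 15.
Full point count |E(F_19)| = 15 + 1 = 16.
Hasse bound: |16 − (19+1)| = |-4| = 4 ≤ 2√19 ≈ 8.7178 ✓.


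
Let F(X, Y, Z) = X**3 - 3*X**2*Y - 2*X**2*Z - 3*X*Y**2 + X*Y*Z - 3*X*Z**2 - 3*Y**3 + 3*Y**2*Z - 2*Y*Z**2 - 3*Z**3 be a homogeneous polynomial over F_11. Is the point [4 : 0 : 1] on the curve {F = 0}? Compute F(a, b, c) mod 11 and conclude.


F(4,0,1) ≡ 6 (mod 11); P is NOT on the curve.

Evaluate F(4, 0, 1) term-by-term (mod 11).
  X**3 ↦ 1·64·1·1 = 64
  -3*X**2*Y ↦ -3·16·0·1 = 0
  -2*X**2*Z ↦ -2·16·1·1 = -32
  -3*X*Y**2 ↦ -3·4·0·1 = 0
  X*Y*Z ↦ 1·4·0·1 = 0
  -3*X*Z**2 ↦ -3·4·1·1 = -12
  -3*Y**3 ↦ -3·1·0·1 = 0
  3*Y**2*Z ↦ 3·1·0·1 = 0
  -2*Y*Z**2 ↦ -2·1·0·1 = 0
  -3*Z**3 ↦ -3·1·1·1 = -3
Sum: F(4, 0, 1) = (64) + (0) + (-32) + (0) + (0) + (-12) + (0) + (0) + (0) + (-3) = 17.
Reducing mod 11: 17 ≡ 6 (mod 11).
Since F(a, b, c) ≡ 6 ≠ 0 (mod 11), P does NOT lie on the curve.


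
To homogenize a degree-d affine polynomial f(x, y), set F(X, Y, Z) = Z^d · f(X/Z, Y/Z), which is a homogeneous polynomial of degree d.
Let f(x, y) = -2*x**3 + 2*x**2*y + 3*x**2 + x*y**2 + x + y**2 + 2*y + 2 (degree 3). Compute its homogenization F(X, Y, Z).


F(X, Y, Z) = -2*X**3 + 2*X**2*Y + 3*X**2*Z + X*Y**2 + X*Z**2 + Y**2*Z + 2*Y*Z**2 + 2*Z**3

deg(f) = 3.
Substitute x = X/Z, y = Y/Z into f, then multiply by Z^3.
  monomial -2·x^3·y^0 ↦ -2·X^3·Y^0·Z^0.
  monomial 2·x^2·y^1 ↦ 2·X^2·Y^1·Z^0.
  monomial 3·x^2·y^0 ↦ 3·X^2·Y^0·Z^1.
  monomial 1·x^1·y^2 ↦ 1·X^1·Y^2·Z^0.
  monomial 1·x^1·y^0 ↦ 1·X^1·Y^0·Z^2.
  monomial 1·x^0·y^2 ↦ 1·X^0·Y^2·Z^1.
  monomial 2·x^0·y^1 ↦ 2·X^0·Y^1·Z^2.
  monomial 2·x^0·y^0 ↦ 2·X^0·Y^0·Z^3.
Collecting: F(X, Y, Z) = -2*X**3 + 2*X**2*Y + 3*X**2*Z + X*Y**2 + X*Z**2 + Y**2*Z + 2*Y*Z**2 + 2*Z**3.


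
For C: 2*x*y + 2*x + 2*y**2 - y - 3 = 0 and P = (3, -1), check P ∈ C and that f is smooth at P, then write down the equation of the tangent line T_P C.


Tangent line at P: y + 1 = 0.

Step 1: f(3, -1) = 0, so P lies on C.
Step 2: partial derivatives
  f_x(x, y) = 2*y + 2, f_y(x, y) = 2*x + 4*y - 1.
  f_x(P) = 0, f_y(P) = 1 (gradient nonzero, so P is smooth).
Step 3: tangent line at P: 0·(x − 3) + 1·(y − -1) = 0.
Expanding: y + 1 = 0.


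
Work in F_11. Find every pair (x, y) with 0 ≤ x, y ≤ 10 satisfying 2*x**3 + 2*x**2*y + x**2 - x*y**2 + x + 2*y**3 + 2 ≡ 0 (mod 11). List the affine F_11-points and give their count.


Affine F_11-points: {(0, 10), (1, 2), (2, 5), (3, 4), (4, 3), (5, 8), (6, 10), (7, 5), (8, 7), (9, 1), (10, 0)}; count = 11.

For each of the 121 pairs (x, y) ∈ F_11², evaluate f(x, y) mod 11. Record the zeros.
  x = 0: [0↦2, 1↦4, 2↦7, 3↦1, 4↦9, 5↦10, 6↦5, 7↦6, 8↦3, 9↦8, 10↦0]  zeros at y ∈ {10}
  x = 1: [0↦6, 1↦9, 2↦0, 3↦2, 4↦5, 5↦10, 6↦7, 7↦8, 8↦3, 9↦4, 10↦1]  zeros at y ∈ {2}
  x = 2: [0↦2, 1↦10, 2↦4, 3↦7, 4↦9, 5↦0, 6↦3, 7↦8, 8↦5, 9↦6, 10↦1]  zeros at y ∈ {5}
  x = 3: [0↦2, 1↦8, 2↦9, 3↦6, 4↦0, 5↦3, 6↦5, 7↦7, 8↦10, 9↦4, 10↦1]  zeros at y ∈ {4}
  x = 4: [0↦7, 1↦4, 2↦5, 3↦0, 4↦1, 5↦9, 6↦3, 7↦6, 8↦8, 9↦10, 10↦2]  zeros at y ∈ {3}
  x = 5: [0↦7, 1↦10, 2↦4, 3↦1, 4↦2, 5↦8, 6↦9, 7↦6, 8↦0, 9↦3, 10↦5]  zeros at y ∈ {8}
  x = 6: [0↦3, 1↦5, 2↦7, 3↦10, 4↦4, 5↦1, 6↦2, 7↦8, 8↦9, 9↦6, 10↦0]  zeros at y ∈ {10}
  x = 7: [0↦7, 1↦1, 2↦4, 3↦6, 4↦8, 5↦0, 6↦5, 7↦2, 8↦3, 9↦9, 10↦10]  zeros at y ∈ {5}
  x = 8: [0↦9, 1↦10, 2↦7, 3↦1, 4↦4, 5↦6, 6↦8, 7↦0, 8↦5, 9↦2, 10↦3]  zeros at y ∈ {7}
  x = 9: [0↦10, 1↦0, 2↦6, 3↦7, 4↦4, 5↦9, 6↦1, 7↦3, 8↦5, 9↦8, 10↦2]  zeros at y ∈ {1}
  x = 10: [0↦0, 1↦5, 2↦2, 3↦3, 4↦9, 5↦10, 6↦7, 7↦1, 8↦4, 9↦6, 10↦8]  zeros at y ∈ {0}
Collecting zeros: affine points = {(0, 10), (1, 2), (2, 5), (3, 4), (4, 3), (5, 8), (6, 10), (7, 5), (8, 7), (9, 1), (10, 0)}.
Total count |C(F_11)_aff| = 11.


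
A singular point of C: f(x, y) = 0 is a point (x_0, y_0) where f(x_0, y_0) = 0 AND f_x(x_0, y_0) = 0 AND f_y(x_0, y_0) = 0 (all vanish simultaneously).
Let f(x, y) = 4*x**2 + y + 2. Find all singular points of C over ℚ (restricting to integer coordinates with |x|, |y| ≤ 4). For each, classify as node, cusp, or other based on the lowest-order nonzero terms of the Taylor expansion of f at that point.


No singular points in the scanned grid; C is smooth there.

Compute partial derivatives:
  f_x = 8*x.
  f_y = 1.
f_y = 1 is a nonzero constant, so f_y never vanishes: no point (x, y) can satisfy f = f_x = f_y = 0. In particular no (x, y) ∈ {−4, ..., 4}² is singular; the curve is smooth.


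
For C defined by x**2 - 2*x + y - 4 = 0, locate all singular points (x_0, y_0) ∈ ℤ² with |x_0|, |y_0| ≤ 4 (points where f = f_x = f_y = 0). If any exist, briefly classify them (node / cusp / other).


No singular points in the scanned grid; C is smooth there.

Compute partial derivatives:
  f_x = 2*x - 2.
  f_y = 1.
f_y = 1 is a nonzero constant, so f_y never vanishes: no point (x, y) can satisfy f = f_x = f_y = 0. In particular no (x, y) ∈ {−4, ..., 4}² is singular; the curve is smooth.


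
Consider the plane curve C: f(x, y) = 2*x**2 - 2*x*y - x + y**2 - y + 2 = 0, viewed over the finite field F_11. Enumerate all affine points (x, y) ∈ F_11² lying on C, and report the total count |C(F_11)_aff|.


Affine F_11-points: {(0, 5), (0, 7), (2, 7), (2, 9), (3, 1), (3, 6), (4, 1), (4, 8), (9, 2), (9, 6), (10, 2), (10, 8)}; count = 12.

For each of the 121 pairs (x, y) ∈ F_11², evaluate f(x, y) mod 11. Record the zeros.
  x = 0: [0↦2, 1↦2, 2↦4, 3↦8, 4↦3, 5↦0, 6↦10, 7↦0, 8↦3, 9↦8, 10↦4]  zeros at y ∈ {5, 7}
  x = 1: [0↦3, 1↦1, 2↦1, 3↦3, 4↦7, 5↦2, 6↦10, 7↦9, 8↦10, 9↦2, 10↦7]  zeros at y ∈ ∅
  x = 2: [0↦8, 1↦4, 2↦2, 3↦2, 4↦4, 5↦8, 6↦3, 7↦0, 8↦10, 9↦0, 10↦3]  zeros at y ∈ {7, 9}
  x = 3: [0↦6, 1↦0, 2↦7, 3↦5, 4↦5, 5↦7, 6↦0, 7↦6, 8↦3, 9↦2, 10↦3]  zeros at y ∈ {1, 6}
  x = 4: [0↦8, 1↦0, 2↦5, 3↦1, 4↦10, 5↦10, 6↦1, 7↦5, 8↦0, 9↦8, 10↦7]  zeros at y ∈ {1, 8}
  x = 5: [0↦3, 1↦4, 2↦7, 3↦1, 4↦8, 5↦6, 6↦6, 7↦8, 8↦1, 9↦7, 10↦4]  zeros at y ∈ ∅
  x = 6: [0↦2, 1↦1, 2↦2, 3↦5, 4↦10, 5↦6, 6↦4, 7↦4, 8↦6, 9↦10, 10↦5]  zeros at y ∈ ∅
  x = 7: [0↦5, 1↦2, 2↦1, 3↦2, 4↦5, 5↦10, 6↦6, 7↦4, 8↦4, 9↦6, 10↦10]  zeros at y ∈ ∅
  x = 8: [0↦1, 1↦7, 2↦4, 3↦3, 4↦4, 5↦7, 6↦1, 7↦8, 8↦6, 9↦6, 10↦8]  zeros at y ∈ ∅
  x = 9: [0↦1, 1↦5, 2↦0, 3↦8, 4↦7, 5↦8, 6↦0, 7↦5, 8↦1, 9↦10, 10↦10]  zeros at y ∈ {2, 6}
  x = 10: [0↦5, 1↦7, 2↦0, 3↦6, 4↦3, 5↦2, 6↦3, 7↦6, 8↦0, 9↦7, 10↦5]  zeros at y ∈ {2, 8}
Collecting zeros: affine points = {(0, 5), (0, 7), (2, 7), (2, 9), (3, 1), (3, 6), (4, 1), (4, 8), (9, 2), (9, 6), (10, 2), (10, 8)}.
Total count |C(F_11)_aff| = 12.


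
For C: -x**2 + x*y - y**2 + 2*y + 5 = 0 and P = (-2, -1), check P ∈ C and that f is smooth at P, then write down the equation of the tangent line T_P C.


Tangent line at P: 3*x + 2*y + 8 = 0.

Step 1: f(-2, -1) = 0, so P lies on C.
Step 2: partial derivatives
  f_x(x, y) = -2*x + y, f_y(x, y) = x - 2*y + 2.
  f_x(P) = 3, f_y(P) = 2 (gradient nonzero, so P is smooth).
Step 3: tangent line at P: 3·(x − -2) + 2·(y − -1) = 0.
Expanding: 3*x + 2*y + 8 = 0.


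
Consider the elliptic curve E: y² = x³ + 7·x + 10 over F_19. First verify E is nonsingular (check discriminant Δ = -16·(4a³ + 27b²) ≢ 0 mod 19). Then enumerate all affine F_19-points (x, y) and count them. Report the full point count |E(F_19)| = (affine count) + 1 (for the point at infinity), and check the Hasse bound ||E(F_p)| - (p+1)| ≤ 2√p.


Affine points = {(3, 1), (3, 18), (4, 8), (4, 11), (9, 2), (9, 17), (10, 4), (10, 15), (12, 6), (12, 13), (16, 0), (17, 8), (17, 11)}; affine count = 13; |E(F_19)| = 14.

Discriminant check: Δ ∝ 4a³ + 27b² = 4·7³ + 27·10² = 4·343 + 27·100 ≡ 6 (mod 19). Nonzero ⇒ E is nonsingular.
For each x ∈ F_19, compute rhs = x³ + 7·x + 10 mod 19, then count y ∈ F_19 with y² ≡ rhs.
  x = 0: rhs = 10, matching y values: none (0 points).
  x = 1: rhs = 18, matching y values: none (0 points).
  x = 2: rhs = 13, matching y values: none (0 points).
  x = 3: rhs = 1, matching y values: 1, 18 (2 points).
  x = 4: rhs = 7, matching y values: 8, 11 (2 points).
  x = 5: rhs = 18, matching y values: none (0 points).
  x = 6: rhs = 2, matching y values: none (0 points).
  x = 7: rhs = 3, matching y values: none (0 points).
  x = 8: rhs = 8, matching y values: none (0 points).
  x = 9: rhs = 4, matching y values: 2, 17 (2 points).
  x = 10: rhs = 16, matching y values: 4, 15 (2 points).
  x = 11: rhs = 12, matching y values: none (0 points).
  x = 12: rhs = 17, matching y values: 6, 13 (2 points).
  x = 13: rhs = 18, matching y values: none (0 points).
  x = 14: rhs = 2, matching y values: none (0 points).
  x = 15: rhs = 13, matching y values: none (0 points).
  x = 16: rhs = 0, matching y values: 0 (1 points).
  x = 17: rhs = 7, matching y values: 8, 11 (2 points).
  x = 18: rhs = 2, matching y values: none (0 points).
Total affine count: 13.
Full point count |E(F_19)| = 13 + 1 = 14.
Hasse bound: |14 − (19+1)| = |-6| = 6 ≤ 2√19 ≈ 8.7178 ✓.


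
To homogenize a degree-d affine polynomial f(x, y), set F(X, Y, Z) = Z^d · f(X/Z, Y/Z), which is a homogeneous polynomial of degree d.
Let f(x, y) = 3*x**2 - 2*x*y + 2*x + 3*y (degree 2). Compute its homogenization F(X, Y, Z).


F(X, Y, Z) = 3*X**2 - 2*X*Y + 2*X*Z + 3*Y*Z

deg(f) = 2.
Substitute x = X/Z, y = Y/Z into f, then multiply by Z^2.
  monomial 3·x^2·y^0 ↦ 3·X^2·Y^0·Z^0.
  monomial -2·x^1·y^1 ↦ -2·X^1·Y^1·Z^0.
  monomial 2·x^1·y^0 ↦ 2·X^1·Y^0·Z^1.
  monomial 3·x^0·y^1 ↦ 3·X^0·Y^1·Z^1.
Collecting: F(X, Y, Z) = 3*X**2 - 2*X*Y + 2*X*Z + 3*Y*Z.


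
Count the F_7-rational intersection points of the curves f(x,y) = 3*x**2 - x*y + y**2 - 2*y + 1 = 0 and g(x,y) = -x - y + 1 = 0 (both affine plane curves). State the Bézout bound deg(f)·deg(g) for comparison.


Common zeros: {(0, 1), (3, 5)}; count = 2; Bézout bound = 2.

deg(f) = 2, deg(g) = 1, so Bézout bound = 2.
Scan x ∈ F_7. For each x, list the y ∈ F_7 with f(x, y) ≡ 0 and those with g(x, y) ≡ 0 (mod 7); the common zeros in that column are the intersection.
  x = 0: f ≡ 0 at y ∈ {1}; g ≡ 0 at y ∈ {1}; common: {1}.
  x = 1: f ≡ 0 at y ∈ {5}; g ≡ 0 at y ∈ {0}; common: ∅.
  x = 2: f ≡ 0 at y ∈ ∅; g ≡ 0 at y ∈ {6}; common: ∅.
  x = 3: f ≡ 0 at y ∈ {0, 5}; g ≡ 0 at y ∈ {5}; common: {5}.
  x = 4: f ≡ 0 at y ∈ {0, 6}; g ≡ 0 at y ∈ {4}; common: ∅.
  x = 5: f ≡ 0 at y ∈ {1, 6}; g ≡ 0 at y ∈ {3}; common: ∅.
  x = 6: f ≡ 0 at y ∈ ∅; g ≡ 0 at y ∈ {2}; common: ∅.
Collecting: common zeros = {(0, 1), (3, 5)}, so the count is 2.
Comparison with the Bézout bound: 2 ≤ 2 = deg(f)·deg(g), as expected for curves with no common component (the bound is attained).


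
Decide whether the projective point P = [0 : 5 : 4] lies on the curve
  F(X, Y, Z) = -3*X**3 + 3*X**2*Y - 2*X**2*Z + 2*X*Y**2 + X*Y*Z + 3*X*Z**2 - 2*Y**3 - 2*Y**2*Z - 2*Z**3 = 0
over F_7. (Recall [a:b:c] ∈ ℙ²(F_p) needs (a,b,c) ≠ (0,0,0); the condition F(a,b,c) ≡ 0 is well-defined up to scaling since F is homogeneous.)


F(0,5,4) ≡ 3 (mod 7); P is NOT on the curve.

Evaluate F(0, 5, 4) term-by-term (mod 7).
  -3*X**3 ↦ -3·0·1·1 = 0
  3*X**2*Y ↦ 3·0·5·1 = 0
  -2*X**2*Z ↦ -2·0·1·4 = 0
  2*X*Y**2 ↦ 2·0·25·1 = 0
  X*Y*Z ↦ 1·0·5·4 = 0
  3*X*Z**2 ↦ 3·0·1·16 = 0
  -2*Y**3 ↦ -2·1·125·1 = -250
  -2*Y**2*Z ↦ -2·1·25·4 = -200
  -2*Z**3 ↦ -2·1·1·64 = -128
Sum: F(0, 5, 4) = (0) + (0) + (0) + (0) + (0) + (0) + (-250) + (-200) + (-128) = -578.
Reducing mod 7: -578 ≡ 3 (mod 7).
Since F(a, b, c) ≡ 3 ≠ 0 (mod 7), P does NOT lie on the curve.


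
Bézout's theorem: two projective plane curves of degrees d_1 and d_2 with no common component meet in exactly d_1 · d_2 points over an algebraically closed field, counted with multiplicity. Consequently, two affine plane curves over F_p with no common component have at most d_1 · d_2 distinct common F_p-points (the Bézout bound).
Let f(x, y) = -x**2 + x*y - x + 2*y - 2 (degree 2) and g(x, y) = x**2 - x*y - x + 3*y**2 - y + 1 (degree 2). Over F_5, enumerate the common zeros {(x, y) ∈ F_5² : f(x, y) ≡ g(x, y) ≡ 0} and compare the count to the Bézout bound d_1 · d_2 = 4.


Common zeros: {(4, 2)}; count = 1; Bézout bound = 4.

deg(f) = 2, deg(g) = 2, so Bézout bound = 4.
Scan x ∈ F_5. For each x, list the y ∈ F_5 with f(x, y) ≡ 0 and those with g(x, y) ≡ 0 (mod 5); the common zeros in that column are the intersection.
  x = 0: f ≡ 0 at y ∈ {1}; g ≡ 0 at y ∈ {3, 4}; common: ∅.
  x = 1: f ≡ 0 at y ∈ {3}; g ≡ 0 at y ∈ ∅; common: ∅.
  x = 2: f ≡ 0 at y ∈ {2}; g ≡ 0 at y ∈ ∅; common: ∅.
  x = 3: f ≡ 0 at y ∈ ∅; g ≡ 0 at y ∈ ∅; common: ∅.
  x = 4: f ≡ 0 at y ∈ {2}; g ≡ 0 at y ∈ {2, 3}; common: {2}.
Collecting: common zeros = {(4, 2)}, so the count is 1.
Comparison with the Bézout bound: 1 ≤ 4 = deg(f)·deg(g), as expected for curves with no common component (the affine F_5-count falls short of the bound because intersections may lie at infinity, over extension fields, or carry multiplicity).


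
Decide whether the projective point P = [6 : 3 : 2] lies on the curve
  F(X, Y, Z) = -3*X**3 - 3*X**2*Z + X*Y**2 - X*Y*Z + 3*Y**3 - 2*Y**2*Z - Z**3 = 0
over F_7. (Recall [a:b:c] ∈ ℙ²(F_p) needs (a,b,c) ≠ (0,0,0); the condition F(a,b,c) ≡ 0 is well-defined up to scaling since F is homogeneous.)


F(6,3,2) ≡ 3 (mod 7); P is NOT on the curve.

Evaluate F(6, 3, 2) term-by-term (mod 7).
  -3*X**3 ↦ -3·216·1·1 = -648
  -3*X**2*Z ↦ -3·36·1·2 = -216
  X*Y**2 ↦ 1·6·9·1 = 54
  -X*Y*Z ↦ -1·6·3·2 = -36
  3*Y**3 ↦ 3·1·27·1 = 81
  -2*Y**2*Z ↦ -2·1·9·2 = -36
  -Z**3 ↦ -1·1·1·8 = -8
Sum: F(6, 3, 2) = (-648) + (-216) + (54) + (-36) + (81) + (-36) + (-8) = -809.
Reducing mod 7: -809 ≡ 3 (mod 7).
Since F(a, b, c) ≡ 3 ≠ 0 (mod 7), P does NOT lie on the curve.


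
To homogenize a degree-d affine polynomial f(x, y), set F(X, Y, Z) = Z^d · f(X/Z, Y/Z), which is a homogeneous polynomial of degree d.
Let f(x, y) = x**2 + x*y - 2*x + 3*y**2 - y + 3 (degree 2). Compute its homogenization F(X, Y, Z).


F(X, Y, Z) = X**2 + X*Y - 2*X*Z + 3*Y**2 - Y*Z + 3*Z**2

deg(f) = 2.
Substitute x = X/Z, y = Y/Z into f, then multiply by Z^2.
  monomial 1·x^2·y^0 ↦ 1·X^2·Y^0·Z^0.
  monomial 1·x^1·y^1 ↦ 1·X^1·Y^1·Z^0.
  monomial -2·x^1·y^0 ↦ -2·X^1·Y^0·Z^1.
  monomial 3·x^0·y^2 ↦ 3·X^0·Y^2·Z^0.
  monomial -1·x^0·y^1 ↦ -1·X^0·Y^1·Z^1.
  monomial 3·x^0·y^0 ↦ 3·X^0·Y^0·Z^2.
Collecting: F(X, Y, Z) = X**2 + X*Y - 2*X*Z + 3*Y**2 - Y*Z + 3*Z**2.


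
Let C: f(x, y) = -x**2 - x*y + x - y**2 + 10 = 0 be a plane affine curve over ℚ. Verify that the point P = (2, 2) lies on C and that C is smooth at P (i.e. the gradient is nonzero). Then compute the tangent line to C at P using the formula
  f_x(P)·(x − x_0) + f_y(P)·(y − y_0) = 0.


Tangent line at P: -5*x - 6*y + 22 = 0.

Step 1: f(2, 2) = 0, so P lies on C.
Step 2: partial derivatives
  f_x(x, y) = -2*x - y + 1, f_y(x, y) = -x - 2*y.
  f_x(P) = -5, f_y(P) = -6 (gradient nonzero, so P is smooth).
Step 3: tangent line at P: -5·(x − 2) + -6·(y − 2) = 0.
Expanding: -5*x - 6*y + 22 = 0.


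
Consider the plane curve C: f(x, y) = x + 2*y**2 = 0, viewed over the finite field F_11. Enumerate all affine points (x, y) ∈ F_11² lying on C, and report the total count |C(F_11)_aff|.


Affine F_11-points: {(0, 0), (1, 4), (1, 7), (3, 2), (3, 9), (4, 3), (4, 8), (5, 5), (5, 6), (9, 1), (9, 10)}; count = 11.

For each of the 121 pairs (x, y) ∈ F_11², evaluate f(x, y) mod 11. Record the zeros.
  x = 0: [0↦0, 1↦2, 2↦8, 3↦7, 4↦10, 5↦6, 6↦6, 7↦10, 8↦7, 9↦8, 10↦2]  zeros at y ∈ {0}
  x = 1: [0↦1, 1↦3, 2↦9, 3↦8, 4↦0, 5↦7, 6↦7, 7↦0, 8↦8, 9↦9, 10↦3]  zeros at y ∈ {4, 7}
  x = 2: [0↦2, 1↦4, 2↦10, 3↦9, 4↦1, 5↦8, 6↦8, 7↦1, 8↦9, 9↦10, 10↦4]  zeros at y ∈ ∅
  x = 3: [0↦3, 1↦5, 2↦0, 3↦10, 4↦2, 5↦9, 6↦9, 7↦2, 8↦10, 9↦0, 10↦5]  zeros at y ∈ {2, 9}
  x = 4: [0↦4, 1↦6, 2↦1, 3↦0, 4↦3, 5↦10, 6↦10, 7↦3, 8↦0, 9↦1, 10↦6]  zeros at y ∈ {3, 8}
  x = 5: [0↦5, 1↦7, 2↦2, 3↦1, 4↦4, 5↦0, 6↦0, 7↦4, 8↦1, 9↦2, 10↦7]  zeros at y ∈ {5, 6}
  x = 6: [0↦6, 1↦8, 2↦3, 3↦2, 4↦5, 5↦1, 6↦1, 7↦5, 8↦2, 9↦3, 10↦8]  zeros at y ∈ ∅
  x = 7: [0↦7, 1↦9, 2↦4, 3↦3, 4↦6, 5↦2, 6↦2, 7↦6, 8↦3, 9↦4, 10↦9]  zeros at y ∈ ∅
  x = 8: [0↦8, 1↦10, 2↦5, 3↦4, 4↦7, 5↦3, 6↦3, 7↦7, 8↦4, 9↦5, 10↦10]  zeros at y ∈ ∅
  x = 9: [0↦9, 1↦0, 2↦6, 3↦5, 4↦8, 5↦4, 6↦4, 7↦8, 8↦5, 9↦6, 10↦0]  zeros at y ∈ {1, 10}
  x = 10: [0↦10, 1↦1, 2↦7, 3↦6, 4↦9, 5↦5, 6↦5, 7↦9, 8↦6, 9↦7, 10↦1]  zeros at y ∈ ∅
Collecting zeros: affine points = {(0, 0), (1, 4), (1, 7), (3, 2), (3, 9), (4, 3), (4, 8), (5, 5), (5, 6), (9, 1), (9, 10)}.
Total count |C(F_11)_aff| = 11.


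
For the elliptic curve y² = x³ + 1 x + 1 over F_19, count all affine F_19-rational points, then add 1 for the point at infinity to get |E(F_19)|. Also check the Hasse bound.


Affine points = {(0, 1), (0, 18), (2, 7), (2, 12), (5, 6), (5, 13), (7, 3), (7, 16), (9, 6), (9, 13), (10, 2), (10, 17), (13, 8), (13, 11), (14, 2), (14, 17), (15, 3), (15, 16), (16, 3), (16, 16)}; affine count = 20; |E(F_19)| = 21.

Discriminant check: Δ ∝ 4a³ + 27b² = 4·1³ + 27·1² = 4·1 + 27·1 ≡ 12 (mod 19). Nonzero ⇒ E is nonsingular.
For each x ∈ F_19, compute rhs = x³ + 1·x + 1 mod 19, then count y ∈ F_19 with y² ≡ rhs.
  x = 0: rhs = 1, matching y values: 1, 18 (2 points).
  x = 1: rhs = 3, matching y values: none (0 points).
  x = 2: rhs = 11, matching y values: 7, 12 (2 points).
  x = 3: rhs = 12, matching y values: none (0 points).
  x = 4: rhs = 12, matching y values: none (0 points).
  x = 5: rhs = 17, matching y values: 6, 13 (2 points).
  x = 6: rhs = 14, matching y values: none (0 points).
  x = 7: rhs = 9, matching y values: 3, 16 (2 points).
  x = 8: rhs = 8, matching y values: none (0 points).
  x = 9: rhs = 17, matching y values: 6, 13 (2 points).
  x = 10: rhs = 4, matching y values: 2, 17 (2 points).
  x = 11: rhs = 13, matching y values: none (0 points).
  x = 12: rhs = 12, matching y values: none (0 points).
  x = 13: rhs = 7, matching y values: 8, 11 (2 points).
  x = 14: rhs = 4, matching y values: 2, 17 (2 points).
  x = 15: rhs = 9, matching y values: 3, 16 (2 points).
  x = 16: rhs = 9, matching y values: 3, 16 (2 points).
  x = 17: rhs = 10, matching y values: none (0 points).
  x = 18: rhs = 18, matching y values: none (0 points).
Total affine count: 20.
Full point count |E(F_19)| = 20 + 1 = 21.
Hasse bound: |21 − (19+1)| = |1| = 1 ≤ 2√19 ≈ 8.7178 ✓.


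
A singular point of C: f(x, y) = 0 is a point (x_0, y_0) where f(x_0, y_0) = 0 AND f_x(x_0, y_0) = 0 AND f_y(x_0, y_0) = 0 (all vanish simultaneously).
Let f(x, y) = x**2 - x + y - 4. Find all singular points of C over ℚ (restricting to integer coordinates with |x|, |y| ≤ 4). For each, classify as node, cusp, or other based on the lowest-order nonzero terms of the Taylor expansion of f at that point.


No singular points in the scanned grid; C is smooth there.

Compute partial derivatives:
  f_x = 2*x - 1.
  f_y = 1.
f_y = 1 is a nonzero constant, so f_y never vanishes: no point (x, y) can satisfy f = f_x = f_y = 0. In particular no (x, y) ∈ {−4, ..., 4}² is singular; the curve is smooth.


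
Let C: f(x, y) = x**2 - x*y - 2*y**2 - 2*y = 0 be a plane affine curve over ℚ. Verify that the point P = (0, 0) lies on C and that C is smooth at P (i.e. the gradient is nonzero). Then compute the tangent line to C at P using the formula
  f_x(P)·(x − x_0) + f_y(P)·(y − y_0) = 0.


Tangent line at P: -2*y = 0.

Step 1: f(0, 0) = 0, so P lies on C.
Step 2: partial derivatives
  f_x(x, y) = 2*x - y, f_y(x, y) = -x - 4*y - 2.
  f_x(P) = 0, f_y(P) = -2 (gradient nonzero, so P is smooth).
Step 3: tangent line at P: 0·(x − 0) + -2·(y − 0) = 0.
Expanding: -2*y = 0.


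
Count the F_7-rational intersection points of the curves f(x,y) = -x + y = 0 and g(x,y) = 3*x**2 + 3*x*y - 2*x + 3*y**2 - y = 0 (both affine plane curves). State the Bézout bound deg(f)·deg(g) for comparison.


Common zeros: {(0, 0), (5, 5)}; count = 2; Bézout bound = 2.

deg(f) = 1, deg(g) = 2, so Bézout bound = 2.
Scan x ∈ F_7. For each x, list the y ∈ F_7 with f(x, y) ≡ 0 and those with g(x, y) ≡ 0 (mod 7); the common zeros in that column are the intersection.
  x = 0: f ≡ 0 at y ∈ {0}; g ≡ 0 at y ∈ {0, 5}; common: {0}.
  x = 1: f ≡ 0 at y ∈ {1}; g ≡ 0 at y ∈ ∅; common: ∅.
  x = 2: f ≡ 0 at y ∈ {2}; g ≡ 0 at y ∈ ∅; common: ∅.
  x = 3: f ≡ 0 at y ∈ {3}; g ≡ 0 at y ∈ {0, 2}; common: ∅.
  x = 4: f ≡ 0 at y ∈ {4}; g ≡ 0 at y ∈ ∅; common: ∅.
  x = 5: f ≡ 0 at y ∈ {5}; g ≡ 0 at y ∈ {2, 5}; common: {5}.
  x = 6: f ≡ 0 at y ∈ {6}; g ≡ 0 at y ∈ ∅; common: ∅.
Collecting: common zeros = {(0, 0), (5, 5)}, so the count is 2.
Comparison with the Bézout bound: 2 ≤ 2 = deg(f)·deg(g), as expected for curves with no common component (the bound is attained).


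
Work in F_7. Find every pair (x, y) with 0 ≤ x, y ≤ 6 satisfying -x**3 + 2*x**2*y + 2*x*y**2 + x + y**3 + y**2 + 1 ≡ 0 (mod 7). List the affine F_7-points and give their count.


Affine F_7-points: {(1, 1), (2, 3), (3, 2), (3, 6), (4, 2), (5, 0)}; count = 6.

For each of the 49 pairs (x, y) ∈ F_7², evaluate f(x, y) mod 7. Record the zeros.
  x = 0: [0↦1, 1↦3, 2↦6, 3↦2, 4↦4, 5↦4, 6↦1]  zeros at y ∈ ∅
  x = 1: [0↦1, 1↦0, 2↦4, 3↦5, 4↦2, 5↦1, 6↦1]  zeros at y ∈ {1}
  x = 2: [0↦2, 1↦2, 2↦4, 3↦0, 4↦3, 5↦5, 6↦5]  zeros at y ∈ {3}
  x = 3: [0↦5, 1↦3, 2↦0, 3↦2, 4↦1, 5↦3, 6↦0]  zeros at y ∈ {2, 6}
  x = 4: [0↦4, 1↦4, 2↦0, 3↦5, 4↦4, 5↦3, 6↦1]  zeros at y ∈ {2}
  x = 5: [0↦0, 1↦6, 2↦5, 3↦3, 4↦6, 5↦6, 6↦2]  zeros at y ∈ {0}
  x = 6: [0↦1, 1↦3, 2↦2, 3↦4, 4↦1, 5↦6, 6↦4]  zeros at y ∈ ∅
Collecting zeros: affine points = {(1, 1), (2, 3), (3, 2), (3, 6), (4, 2), (5, 0)}.
Total count |C(F_7)_aff| = 6.


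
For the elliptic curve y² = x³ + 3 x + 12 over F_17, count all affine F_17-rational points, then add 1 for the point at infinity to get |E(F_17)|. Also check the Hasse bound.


Affine points = {(1, 4), (1, 13), (2, 3), (2, 14), (5, 4), (5, 13), (6, 5), (6, 12), (7, 6), (7, 11), (8, 2), (8, 15), (11, 4), (11, 13), (12, 5), (12, 12), (13, 2), (13, 15), (15, 7), (15, 10), (16, 5), (16, 12)}; affine count = 22; |E(F_17)| = 23.

Discriminant check: Δ ∝ 4a³ + 27b² = 4·3³ + 27·12² = 4·27 + 27·144 ≡ 1 (mod 17). Nonzero ⇒ E is nonsingular.
For each x ∈ F_17, compute rhs = x³ + 3·x + 12 mod 17, then count y ∈ F_17 with y² ≡ rhs.
  x = 0: rhs = 12, matching y values: none (0 points).
  x = 1: rhs = 16, matching y values: 4, 13 (2 points).
  x = 2: rhs = 9, matching y values: 3, 14 (2 points).
  x = 3: rhs = 14, matching y values: none (0 points).
  x = 4: rhs = 3, matching y values: none (0 points).
  x = 5: rhs = 16, matching y values: 4, 13 (2 points).
  x = 6: rhs = 8, matching y values: 5, 12 (2 points).
  x = 7: rhs = 2, matching y values: 6, 11 (2 points).
  x = 8: rhs = 4, matching y values: 2, 15 (2 points).
  x = 9: rhs = 3, matching y values: none (0 points).
  x = 10: rhs = 5, matching y values: none (0 points).
  x = 11: rhs = 16, matching y values: 4, 13 (2 points).
  x = 12: rhs = 8, matching y values: 5, 12 (2 points).
  x = 13: rhs = 4, matching y values: 2, 15 (2 points).
  x = 14: rhs = 10, matching y values: none (0 points).
  x = 15: rhs = 15, matching y values: 7, 10 (2 points).
  x = 16: rhs = 8, matching y values: 5, 12 (2 points).
Total affine count: 22.
Full point count |E(F_17)| = 22 + 1 = 23.
Hasse bound: |23 − (17+1)| = |5| = 5 ≤ 2√17 ≈ 8.2462 ✓.


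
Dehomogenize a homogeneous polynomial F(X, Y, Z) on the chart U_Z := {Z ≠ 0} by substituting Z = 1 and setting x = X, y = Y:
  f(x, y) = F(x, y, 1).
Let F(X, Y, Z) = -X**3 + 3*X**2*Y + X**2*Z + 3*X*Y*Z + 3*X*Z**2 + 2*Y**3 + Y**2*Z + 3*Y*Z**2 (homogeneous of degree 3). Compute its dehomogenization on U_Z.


f(x, y) = -x**3 + 3*x**2*y + x**2 + 3*x*y + 3*x + 2*y**3 + y**2 + 3*y

On U_Z we set Z = 1. Each monomial c·X^i·Y^j·Z^k in F becomes c·x^i·y^j·1^k = c·x^i·y^j.
Substituting Z = 1: F(X, Y, 1) = -x**3 + 3*x**2*y + x**2 + 3*x*y + 3*x + 2*y**3 + y**2 + 3*y.
Note: deg(f) ≤ deg(F) = 3; strict inequality happens when F is divisible by Z (lost terms).


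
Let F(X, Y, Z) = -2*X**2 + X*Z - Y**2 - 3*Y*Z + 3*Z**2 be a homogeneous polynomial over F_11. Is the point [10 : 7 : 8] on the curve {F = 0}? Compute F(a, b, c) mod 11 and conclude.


F(10,7,8) ≡ 9 (mod 11); P is NOT on the curve.

Evaluate F(10, 7, 8) term-by-term (mod 11).
  -2*X**2 ↦ -2·100·1·1 = -200
  X*Z ↦ 1·10·1·8 = 80
  -Y**2 ↦ -1·1·49·1 = -49
  -3*Y*Z ↦ -3·1·7·8 = -168
  3*Z**2 ↦ 3·1·1·64 = 192
Sum: F(10, 7, 8) = (-200) + (80) + (-49) + (-168) + (192) = -145.
Reducing mod 11: -145 ≡ 9 (mod 11).
Since F(a, b, c) ≡ 9 ≠ 0 (mod 11), P does NOT lie on the curve.


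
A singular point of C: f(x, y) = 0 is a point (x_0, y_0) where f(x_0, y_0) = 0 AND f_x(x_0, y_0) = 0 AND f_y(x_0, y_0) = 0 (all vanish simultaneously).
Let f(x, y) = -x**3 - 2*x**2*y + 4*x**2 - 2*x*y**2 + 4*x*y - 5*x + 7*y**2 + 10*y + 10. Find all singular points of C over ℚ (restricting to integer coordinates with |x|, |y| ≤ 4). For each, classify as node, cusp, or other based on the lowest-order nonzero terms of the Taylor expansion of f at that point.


Singular points: {(3, -2)}; classification: node.

Compute partial derivatives:
  f_x = -3*x**2 - 4*x*y + 8*x - 2*y**2 + 4*y - 5.
  f_y = -2*x**2 - 4*x*y + 4*x + 14*y + 10.
Scan x_0 ∈ {−4, ..., 4}. For each x_0, f_y(x_0, y) is a polynomial in y; find its integer roots y ∈ {−4, ..., 4}, then test f_x and f at those candidates.
  x = -4: f_y(-4, y) = 30*y - 38; no integer root y with |y| ≤ 4.
  x = -3: f_y(-3, y) = 26*y - 20; no integer root y with |y| ≤ 4.
  x = -2: f_y(-2, y) = 22*y - 6; no integer root y with |y| ≤ 4.
  x = -1: f_y(-1, y) = 18*y + 4; no integer root y with |y| ≤ 4.
  x = 0: f_y(0, y) = 14*y + 10; no integer root y with |y| ≤ 4.
  x = 1: f_y(1, y) = 10*y + 12; no integer root y with |y| ≤ 4.
  x = 2: f_y(2, y) = 6*y + 10; no integer root y with |y| ≤ 4.
  x = 3: f_y(3, y) = 2*y + 4; vanishes at y ∈ {-2}. (3, -2): f_x = 0, f = 0 — SINGULAR.
  x = 4: f_y(4, y) = -2*y - 6; vanishes at y ∈ {-3}. (4, -3): f_x = -3 ≠ 0.
Only singular point on the grid: (3, -2).
Classify: substitute x = 3 + u, y = -2 + v and expand: f = -u**3 - 2*u**2*v - u**2 - 2*u*v**2 + v**2.
No constant or linear terms (consistent with a singular point). Quadratic part: -u**2 + v**2. Cubic part: -u**3 - 2*u**2*v - 2*u*v**2.
The quadratic part v**2 - u**2 = (v − u)(v + u) splits into two distinct linear factors, so there are two distinct tangent lines y − -2 = ±(x − 3) — this is a node (ordinary double point).
Classification: node.


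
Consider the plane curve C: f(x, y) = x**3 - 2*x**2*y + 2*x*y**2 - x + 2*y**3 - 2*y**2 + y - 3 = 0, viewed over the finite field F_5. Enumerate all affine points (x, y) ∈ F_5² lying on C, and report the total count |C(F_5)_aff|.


Affine F_5-points: {(2, 1), (2, 4), (3, 1), (3, 3), (3, 4), (4, 2)}; count = 6.

For each of the 25 pairs (x, y) ∈ F_5², evaluate f(x, y) mod 5. Record the zeros.
  x = 0: [0↦2, 1↦3, 2↦2, 3↦1, 4↦2]  zeros at y ∈ ∅
  x = 1: [0↦2, 1↦3, 2↦1, 3↦3, 4↦1]  zeros at y ∈ ∅
  x = 2: [0↦3, 1↦0, 2↦3, 3↦4, 4↦0]  zeros at y ∈ {1, 4}
  x = 3: [0↦1, 1↦0, 2↦4, 3↦0, 4↦0]  zeros at y ∈ {1, 3, 4}
  x = 4: [0↦2, 1↦4, 2↦0, 3↦2, 4↦2]  zeros at y ∈ {2}
Collecting zeros: affine points = {(2, 1), (2, 4), (3, 1), (3, 3), (3, 4), (4, 2)}.
Total count |C(F_5)_aff| = 6.


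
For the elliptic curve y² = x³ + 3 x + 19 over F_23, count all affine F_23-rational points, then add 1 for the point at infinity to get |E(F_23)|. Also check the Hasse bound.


Affine points = {(1, 0), (3, 3), (3, 20), (4, 7), (4, 16), (6, 0), (8, 7), (8, 16), (9, 4), (9, 19), (11, 7), (11, 16), (12, 9), (12, 14), (13, 1), (13, 22), (15, 9), (15, 14), (16, 0), (19, 9), (19, 14), (20, 11), (20, 12)}; affine count = 23; |E(F_23)| = 24.

Discriminant check: Δ ∝ 4a³ + 27b² = 4·3³ + 27·19² = 4·27 + 27·361 ≡ 11 (mod 23). Nonzero ⇒ E is nonsingular.
For each x ∈ F_23, compute rhs = x³ + 3·x + 19 mod 23, then count y ∈ F_23 with y² ≡ rhs.
  x = 0: rhs = 19, matching y values: none (0 points).
  x = 1: rhs = 0, matching y values: 0 (1 points).
  x = 2: rhs = 10, matching y values: none (0 points).
  x = 3: rhs = 9, matching y values: 3, 20 (2 points).
  x = 4: rhs = 3, matching y values: 7, 16 (2 points).
  x = 5: rhs = 21, matching y values: none (0 points).
  x = 6: rhs = 0, matching y values: 0 (1 points).
  x = 7: rhs = 15, matching y values: none (0 points).
  x = 8: rhs = 3, matching y values: 7, 16 (2 points).
  x = 9: rhs = 16, matching y values: 4, 19 (2 points).
  x = 10: rhs = 14, matching y values: none (0 points).
  x = 11: rhs = 3, matching y values: 7, 16 (2 points).
  x = 12: rhs = 12, matching y values: 9, 14 (2 points).
  x = 13: rhs = 1, matching y values: 1, 22 (2 points).
  x = 14: rhs = 22, matching y values: none (0 points).
  x = 15: rhs = 12, matching y values: 9, 14 (2 points).
  x = 16: rhs = 0, matching y values: 0 (1 points).
  x = 17: rhs = 15, matching y values: none (0 points).
  x = 18: rhs = 17, matching y values: none (0 points).
  x = 19: rhs = 12, matching y values: 9, 14 (2 points).
  x = 20: rhs = 6, matching y values: 11, 12 (2 points).
  x = 21: rhs = 5, matching y values: none (0 points).
  x = 22: rhs = 15, matching y values: none (0 points).
Total affine count: 23.
Full point count |E(F_23)| = 23 + 1 = 24.
Hasse bound: |24 − (23+1)| = |0| = 0 ≤ 2√23 ≈ 9.5917 ✓.
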